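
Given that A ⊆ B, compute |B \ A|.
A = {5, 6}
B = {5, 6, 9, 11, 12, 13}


Set A = {5, 6}, |A| = 2
Set B = {5, 6, 9, 11, 12, 13}, |B| = 6
Since A ⊆ B: B \ A = {9, 11, 12, 13}
|B| - |A| = 6 - 2 = 4

4


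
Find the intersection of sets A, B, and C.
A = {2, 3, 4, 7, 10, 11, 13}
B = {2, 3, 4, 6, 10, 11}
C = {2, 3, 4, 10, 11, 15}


Set A = {2, 3, 4, 7, 10, 11, 13}
Set B = {2, 3, 4, 6, 10, 11}
Set C = {2, 3, 4, 10, 11, 15}
First, A ∩ B = {2, 3, 4, 10, 11}
Then, (A ∩ B) ∩ C = {2, 3, 4, 10, 11}

{2, 3, 4, 10, 11}


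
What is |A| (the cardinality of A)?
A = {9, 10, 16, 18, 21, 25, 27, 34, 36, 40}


Set A = {9, 10, 16, 18, 21, 25, 27, 34, 36, 40}
Listing elements: 9, 10, 16, 18, 21, 25, 27, 34, 36, 40
Counting: 10 elements
|A| = 10

10


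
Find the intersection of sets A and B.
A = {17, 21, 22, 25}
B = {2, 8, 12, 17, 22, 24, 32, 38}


Set A = {17, 21, 22, 25}
Set B = {2, 8, 12, 17, 22, 24, 32, 38}
A ∩ B includes only elements in both sets.
Check each element of A against B:
17 ✓, 21 ✗, 22 ✓, 25 ✗
A ∩ B = {17, 22}

{17, 22}


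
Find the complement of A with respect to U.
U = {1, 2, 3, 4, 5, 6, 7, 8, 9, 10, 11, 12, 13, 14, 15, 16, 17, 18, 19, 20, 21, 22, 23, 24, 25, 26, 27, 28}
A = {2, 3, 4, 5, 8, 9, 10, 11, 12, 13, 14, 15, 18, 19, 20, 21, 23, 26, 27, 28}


Universal set U = {1, 2, 3, 4, 5, 6, 7, 8, 9, 10, 11, 12, 13, 14, 15, 16, 17, 18, 19, 20, 21, 22, 23, 24, 25, 26, 27, 28}
Set A = {2, 3, 4, 5, 8, 9, 10, 11, 12, 13, 14, 15, 18, 19, 20, 21, 23, 26, 27, 28}
A' = U \ A = elements in U but not in A
Checking each element of U:
1 (not in A, include), 2 (in A, exclude), 3 (in A, exclude), 4 (in A, exclude), 5 (in A, exclude), 6 (not in A, include), 7 (not in A, include), 8 (in A, exclude), 9 (in A, exclude), 10 (in A, exclude), 11 (in A, exclude), 12 (in A, exclude), 13 (in A, exclude), 14 (in A, exclude), 15 (in A, exclude), 16 (not in A, include), 17 (not in A, include), 18 (in A, exclude), 19 (in A, exclude), 20 (in A, exclude), 21 (in A, exclude), 22 (not in A, include), 23 (in A, exclude), 24 (not in A, include), 25 (not in A, include), 26 (in A, exclude), 27 (in A, exclude), 28 (in A, exclude)
A' = {1, 6, 7, 16, 17, 22, 24, 25}

{1, 6, 7, 16, 17, 22, 24, 25}


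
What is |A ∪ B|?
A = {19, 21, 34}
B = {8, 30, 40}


Set A = {19, 21, 34}, |A| = 3
Set B = {8, 30, 40}, |B| = 3
A ∩ B = {}, |A ∩ B| = 0
|A ∪ B| = |A| + |B| - |A ∩ B| = 3 + 3 - 0 = 6

6


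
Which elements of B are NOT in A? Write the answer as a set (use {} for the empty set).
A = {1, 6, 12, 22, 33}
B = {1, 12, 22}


Set A = {1, 6, 12, 22, 33}
Set B = {1, 12, 22}
Check each element of B against A:
1 ∈ A, 12 ∈ A, 22 ∈ A
Elements of B not in A: {}

{}


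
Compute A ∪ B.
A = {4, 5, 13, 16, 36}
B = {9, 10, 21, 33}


Set A = {4, 5, 13, 16, 36}
Set B = {9, 10, 21, 33}
A ∪ B includes all elements in either set.
Elements from A: {4, 5, 13, 16, 36}
Elements from B not already included: {9, 10, 21, 33}
A ∪ B = {4, 5, 9, 10, 13, 16, 21, 33, 36}

{4, 5, 9, 10, 13, 16, 21, 33, 36}


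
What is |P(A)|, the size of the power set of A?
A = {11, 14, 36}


Set A = {11, 14, 36}
|A| = 3
The power set P(A) contains all subsets of A.
|P(A)| = 2^|A| = 2^3 = 8

8


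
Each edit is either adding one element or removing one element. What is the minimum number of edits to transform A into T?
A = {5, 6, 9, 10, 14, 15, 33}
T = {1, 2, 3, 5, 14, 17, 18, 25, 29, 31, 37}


Set A = {5, 6, 9, 10, 14, 15, 33}
Set T = {1, 2, 3, 5, 14, 17, 18, 25, 29, 31, 37}
Elements to remove from A (in A, not in T): {6, 9, 10, 15, 33} → 5 removals
Elements to add to A (in T, not in A): {1, 2, 3, 17, 18, 25, 29, 31, 37} → 9 additions
Total edits = 5 + 9 = 14

14


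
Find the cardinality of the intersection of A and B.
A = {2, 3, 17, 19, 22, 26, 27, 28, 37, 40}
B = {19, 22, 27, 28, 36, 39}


Set A = {2, 3, 17, 19, 22, 26, 27, 28, 37, 40}
Set B = {19, 22, 27, 28, 36, 39}
A ∩ B = {19, 22, 27, 28}
|A ∩ B| = 4

4


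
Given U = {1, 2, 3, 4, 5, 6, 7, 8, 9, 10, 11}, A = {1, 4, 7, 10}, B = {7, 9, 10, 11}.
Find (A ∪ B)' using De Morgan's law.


U = {1, 2, 3, 4, 5, 6, 7, 8, 9, 10, 11}
A = {1, 4, 7, 10}, B = {7, 9, 10, 11}
A ∪ B = {1, 4, 7, 9, 10, 11}
(A ∪ B)' = U \ (A ∪ B) = {2, 3, 5, 6, 8}
Verification via A' ∩ B': A' = {2, 3, 5, 6, 8, 9, 11}, B' = {1, 2, 3, 4, 5, 6, 8}
A' ∩ B' = {2, 3, 5, 6, 8} ✓

{2, 3, 5, 6, 8}


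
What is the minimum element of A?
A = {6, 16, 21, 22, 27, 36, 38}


Set A = {6, 16, 21, 22, 27, 36, 38}
Elements in ascending order: 6, 16, 21, 22, 27, 36, 38
The smallest element is 6.

6


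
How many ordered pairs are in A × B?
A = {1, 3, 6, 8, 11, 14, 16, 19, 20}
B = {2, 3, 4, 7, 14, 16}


Set A = {1, 3, 6, 8, 11, 14, 16, 19, 20} has 9 elements.
Set B = {2, 3, 4, 7, 14, 16} has 6 elements.
|A × B| = |A| × |B| = 9 × 6 = 54

54


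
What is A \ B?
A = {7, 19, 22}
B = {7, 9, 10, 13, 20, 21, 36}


Set A = {7, 19, 22}
Set B = {7, 9, 10, 13, 20, 21, 36}
A \ B includes elements in A that are not in B.
Check each element of A:
7 (in B, remove), 19 (not in B, keep), 22 (not in B, keep)
A \ B = {19, 22}

{19, 22}


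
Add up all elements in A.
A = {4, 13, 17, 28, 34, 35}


Set A = {4, 13, 17, 28, 34, 35}
Sum = 4 + 13 + 17 + 28 + 34 + 35 = 131

131


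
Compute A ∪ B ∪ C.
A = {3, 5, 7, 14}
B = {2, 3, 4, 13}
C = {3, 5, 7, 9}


Set A = {3, 5, 7, 14}
Set B = {2, 3, 4, 13}
Set C = {3, 5, 7, 9}
First, A ∪ B = {2, 3, 4, 5, 7, 13, 14}
Then, (A ∪ B) ∪ C = {2, 3, 4, 5, 7, 9, 13, 14}

{2, 3, 4, 5, 7, 9, 13, 14}


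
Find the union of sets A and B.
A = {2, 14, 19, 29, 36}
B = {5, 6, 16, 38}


Set A = {2, 14, 19, 29, 36}
Set B = {5, 6, 16, 38}
A ∪ B includes all elements in either set.
Elements from A: {2, 14, 19, 29, 36}
Elements from B not already included: {5, 6, 16, 38}
A ∪ B = {2, 5, 6, 14, 16, 19, 29, 36, 38}

{2, 5, 6, 14, 16, 19, 29, 36, 38}


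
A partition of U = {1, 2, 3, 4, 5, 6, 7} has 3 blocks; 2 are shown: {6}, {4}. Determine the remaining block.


U = {1, 2, 3, 4, 5, 6, 7}
Shown blocks: {6}, {4}
A partition's blocks are pairwise disjoint and cover U, so the missing block = U \ (union of shown blocks).
Union of shown blocks: {4, 6}
Missing block = U \ (union) = {1, 2, 3, 5, 7}

{1, 2, 3, 5, 7}


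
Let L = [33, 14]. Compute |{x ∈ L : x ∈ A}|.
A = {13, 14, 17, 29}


Set A = {13, 14, 17, 29}
Candidates: [33, 14]
Check each candidate:
33 ∉ A, 14 ∈ A
Count of candidates in A: 1

1


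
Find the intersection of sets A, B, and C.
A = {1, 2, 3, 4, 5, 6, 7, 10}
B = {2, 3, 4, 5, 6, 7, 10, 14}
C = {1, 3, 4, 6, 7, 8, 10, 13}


Set A = {1, 2, 3, 4, 5, 6, 7, 10}
Set B = {2, 3, 4, 5, 6, 7, 10, 14}
Set C = {1, 3, 4, 6, 7, 8, 10, 13}
First, A ∩ B = {2, 3, 4, 5, 6, 7, 10}
Then, (A ∩ B) ∩ C = {3, 4, 6, 7, 10}

{3, 4, 6, 7, 10}


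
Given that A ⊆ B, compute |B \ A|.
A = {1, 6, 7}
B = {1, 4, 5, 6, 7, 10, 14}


Set A = {1, 6, 7}, |A| = 3
Set B = {1, 4, 5, 6, 7, 10, 14}, |B| = 7
Since A ⊆ B: B \ A = {4, 5, 10, 14}
|B| - |A| = 7 - 3 = 4

4


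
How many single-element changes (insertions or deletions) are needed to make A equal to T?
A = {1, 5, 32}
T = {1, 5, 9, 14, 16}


Set A = {1, 5, 32}
Set T = {1, 5, 9, 14, 16}
Elements to remove from A (in A, not in T): {32} → 1 removals
Elements to add to A (in T, not in A): {9, 14, 16} → 3 additions
Total edits = 1 + 3 = 4

4


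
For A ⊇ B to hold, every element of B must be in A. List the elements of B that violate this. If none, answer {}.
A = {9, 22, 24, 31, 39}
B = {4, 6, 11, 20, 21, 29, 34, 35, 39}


Set A = {9, 22, 24, 31, 39}
Set B = {4, 6, 11, 20, 21, 29, 34, 35, 39}
Check each element of B against A:
4 ∉ A (include), 6 ∉ A (include), 11 ∉ A (include), 20 ∉ A (include), 21 ∉ A (include), 29 ∉ A (include), 34 ∉ A (include), 35 ∉ A (include), 39 ∈ A
Elements of B not in A: {4, 6, 11, 20, 21, 29, 34, 35}

{4, 6, 11, 20, 21, 29, 34, 35}


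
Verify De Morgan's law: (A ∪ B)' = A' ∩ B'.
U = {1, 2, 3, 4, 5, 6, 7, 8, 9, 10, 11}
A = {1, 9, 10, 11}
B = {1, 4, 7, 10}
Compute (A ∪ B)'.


U = {1, 2, 3, 4, 5, 6, 7, 8, 9, 10, 11}
A = {1, 9, 10, 11}, B = {1, 4, 7, 10}
A ∪ B = {1, 4, 7, 9, 10, 11}
(A ∪ B)' = U \ (A ∪ B) = {2, 3, 5, 6, 8}
Verification via A' ∩ B': A' = {2, 3, 4, 5, 6, 7, 8}, B' = {2, 3, 5, 6, 8, 9, 11}
A' ∩ B' = {2, 3, 5, 6, 8} ✓

{2, 3, 5, 6, 8}


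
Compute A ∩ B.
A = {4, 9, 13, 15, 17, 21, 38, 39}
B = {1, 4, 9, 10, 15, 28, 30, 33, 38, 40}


Set A = {4, 9, 13, 15, 17, 21, 38, 39}
Set B = {1, 4, 9, 10, 15, 28, 30, 33, 38, 40}
A ∩ B includes only elements in both sets.
Check each element of A against B:
4 ✓, 9 ✓, 13 ✗, 15 ✓, 17 ✗, 21 ✗, 38 ✓, 39 ✗
A ∩ B = {4, 9, 15, 38}

{4, 9, 15, 38}


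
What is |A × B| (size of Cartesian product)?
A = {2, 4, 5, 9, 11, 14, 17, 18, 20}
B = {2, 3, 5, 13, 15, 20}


Set A = {2, 4, 5, 9, 11, 14, 17, 18, 20} has 9 elements.
Set B = {2, 3, 5, 13, 15, 20} has 6 elements.
|A × B| = |A| × |B| = 9 × 6 = 54

54


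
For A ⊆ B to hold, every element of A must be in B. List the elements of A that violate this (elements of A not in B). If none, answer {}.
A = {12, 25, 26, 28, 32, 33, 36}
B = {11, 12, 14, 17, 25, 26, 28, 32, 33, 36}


Set A = {12, 25, 26, 28, 32, 33, 36}
Set B = {11, 12, 14, 17, 25, 26, 28, 32, 33, 36}
Check each element of A against B:
12 ∈ B, 25 ∈ B, 26 ∈ B, 28 ∈ B, 32 ∈ B, 33 ∈ B, 36 ∈ B
Elements of A not in B: {}

{}


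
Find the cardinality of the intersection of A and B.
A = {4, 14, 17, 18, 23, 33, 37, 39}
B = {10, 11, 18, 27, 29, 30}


Set A = {4, 14, 17, 18, 23, 33, 37, 39}
Set B = {10, 11, 18, 27, 29, 30}
A ∩ B = {18}
|A ∩ B| = 1

1


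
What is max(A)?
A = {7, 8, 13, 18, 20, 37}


Set A = {7, 8, 13, 18, 20, 37}
Elements in ascending order: 7, 8, 13, 18, 20, 37
The largest element is 37.

37


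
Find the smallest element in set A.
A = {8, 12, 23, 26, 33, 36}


Set A = {8, 12, 23, 26, 33, 36}
Elements in ascending order: 8, 12, 23, 26, 33, 36
The smallest element is 8.

8


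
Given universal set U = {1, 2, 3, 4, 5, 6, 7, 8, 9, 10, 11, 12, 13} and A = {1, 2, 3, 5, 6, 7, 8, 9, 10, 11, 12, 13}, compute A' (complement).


Universal set U = {1, 2, 3, 4, 5, 6, 7, 8, 9, 10, 11, 12, 13}
Set A = {1, 2, 3, 5, 6, 7, 8, 9, 10, 11, 12, 13}
A' = U \ A = elements in U but not in A
Checking each element of U:
1 (in A, exclude), 2 (in A, exclude), 3 (in A, exclude), 4 (not in A, include), 5 (in A, exclude), 6 (in A, exclude), 7 (in A, exclude), 8 (in A, exclude), 9 (in A, exclude), 10 (in A, exclude), 11 (in A, exclude), 12 (in A, exclude), 13 (in A, exclude)
A' = {4}

{4}


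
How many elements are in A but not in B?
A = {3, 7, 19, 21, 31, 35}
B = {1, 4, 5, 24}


Set A = {3, 7, 19, 21, 31, 35}
Set B = {1, 4, 5, 24}
A \ B = {3, 7, 19, 21, 31, 35}
|A \ B| = 6

6


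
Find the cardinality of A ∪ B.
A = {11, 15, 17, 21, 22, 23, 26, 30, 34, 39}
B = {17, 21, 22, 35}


Set A = {11, 15, 17, 21, 22, 23, 26, 30, 34, 39}, |A| = 10
Set B = {17, 21, 22, 35}, |B| = 4
A ∩ B = {17, 21, 22}, |A ∩ B| = 3
|A ∪ B| = |A| + |B| - |A ∩ B| = 10 + 4 - 3 = 11

11


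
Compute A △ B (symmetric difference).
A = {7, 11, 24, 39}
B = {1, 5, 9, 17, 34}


Set A = {7, 11, 24, 39}
Set B = {1, 5, 9, 17, 34}
A △ B = (A \ B) ∪ (B \ A)
Elements in A but not B: {7, 11, 24, 39}
Elements in B but not A: {1, 5, 9, 17, 34}
A △ B = {1, 5, 7, 9, 11, 17, 24, 34, 39}

{1, 5, 7, 9, 11, 17, 24, 34, 39}


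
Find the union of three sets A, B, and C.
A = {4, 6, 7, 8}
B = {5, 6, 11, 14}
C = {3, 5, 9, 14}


Set A = {4, 6, 7, 8}
Set B = {5, 6, 11, 14}
Set C = {3, 5, 9, 14}
First, A ∪ B = {4, 5, 6, 7, 8, 11, 14}
Then, (A ∪ B) ∪ C = {3, 4, 5, 6, 7, 8, 9, 11, 14}

{3, 4, 5, 6, 7, 8, 9, 11, 14}


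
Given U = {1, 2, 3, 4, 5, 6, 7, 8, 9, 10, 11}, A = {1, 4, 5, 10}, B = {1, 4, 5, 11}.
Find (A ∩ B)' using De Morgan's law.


U = {1, 2, 3, 4, 5, 6, 7, 8, 9, 10, 11}
A = {1, 4, 5, 10}, B = {1, 4, 5, 11}
A ∩ B = {1, 4, 5}
(A ∩ B)' = U \ (A ∩ B) = {2, 3, 6, 7, 8, 9, 10, 11}
Verification via A' ∪ B': A' = {2, 3, 6, 7, 8, 9, 11}, B' = {2, 3, 6, 7, 8, 9, 10}
A' ∪ B' = {2, 3, 6, 7, 8, 9, 10, 11} ✓

{2, 3, 6, 7, 8, 9, 10, 11}


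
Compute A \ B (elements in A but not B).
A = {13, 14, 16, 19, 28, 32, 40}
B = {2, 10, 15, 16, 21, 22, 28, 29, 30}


Set A = {13, 14, 16, 19, 28, 32, 40}
Set B = {2, 10, 15, 16, 21, 22, 28, 29, 30}
A \ B includes elements in A that are not in B.
Check each element of A:
13 (not in B, keep), 14 (not in B, keep), 16 (in B, remove), 19 (not in B, keep), 28 (in B, remove), 32 (not in B, keep), 40 (not in B, keep)
A \ B = {13, 14, 19, 32, 40}

{13, 14, 19, 32, 40}


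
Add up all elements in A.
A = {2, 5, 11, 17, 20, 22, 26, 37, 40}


Set A = {2, 5, 11, 17, 20, 22, 26, 37, 40}
Sum = 2 + 5 + 11 + 17 + 20 + 22 + 26 + 37 + 40 = 180

180


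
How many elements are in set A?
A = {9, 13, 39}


Set A = {9, 13, 39}
Listing elements: 9, 13, 39
Counting: 3 elements
|A| = 3

3


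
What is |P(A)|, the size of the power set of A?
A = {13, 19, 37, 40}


Set A = {13, 19, 37, 40}
|A| = 4
The power set P(A) contains all subsets of A.
|P(A)| = 2^|A| = 2^4 = 16

16


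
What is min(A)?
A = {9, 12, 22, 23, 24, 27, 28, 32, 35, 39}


Set A = {9, 12, 22, 23, 24, 27, 28, 32, 35, 39}
Elements in ascending order: 9, 12, 22, 23, 24, 27, 28, 32, 35, 39
The smallest element is 9.

9


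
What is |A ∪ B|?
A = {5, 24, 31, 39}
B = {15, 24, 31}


Set A = {5, 24, 31, 39}, |A| = 4
Set B = {15, 24, 31}, |B| = 3
A ∩ B = {24, 31}, |A ∩ B| = 2
|A ∪ B| = |A| + |B| - |A ∩ B| = 4 + 3 - 2 = 5

5


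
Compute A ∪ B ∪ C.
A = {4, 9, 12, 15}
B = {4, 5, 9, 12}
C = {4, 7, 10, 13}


Set A = {4, 9, 12, 15}
Set B = {4, 5, 9, 12}
Set C = {4, 7, 10, 13}
First, A ∪ B = {4, 5, 9, 12, 15}
Then, (A ∪ B) ∪ C = {4, 5, 7, 9, 10, 12, 13, 15}

{4, 5, 7, 9, 10, 12, 13, 15}


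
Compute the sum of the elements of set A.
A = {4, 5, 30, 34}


Set A = {4, 5, 30, 34}
Sum = 4 + 5 + 30 + 34 = 73

73


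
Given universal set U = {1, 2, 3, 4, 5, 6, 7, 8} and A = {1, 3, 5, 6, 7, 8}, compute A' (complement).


Universal set U = {1, 2, 3, 4, 5, 6, 7, 8}
Set A = {1, 3, 5, 6, 7, 8}
A' = U \ A = elements in U but not in A
Checking each element of U:
1 (in A, exclude), 2 (not in A, include), 3 (in A, exclude), 4 (not in A, include), 5 (in A, exclude), 6 (in A, exclude), 7 (in A, exclude), 8 (in A, exclude)
A' = {2, 4}

{2, 4}


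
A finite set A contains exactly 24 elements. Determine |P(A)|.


The set has 24 elements.
The power set contains all possible subsets.
|P(A)| = 2^|A| = 2^24 = 16777216

16777216


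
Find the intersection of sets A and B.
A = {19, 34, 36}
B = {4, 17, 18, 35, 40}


Set A = {19, 34, 36}
Set B = {4, 17, 18, 35, 40}
A ∩ B includes only elements in both sets.
Check each element of A against B:
19 ✗, 34 ✗, 36 ✗
A ∩ B = {}

{}


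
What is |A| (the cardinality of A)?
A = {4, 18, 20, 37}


Set A = {4, 18, 20, 37}
Listing elements: 4, 18, 20, 37
Counting: 4 elements
|A| = 4

4


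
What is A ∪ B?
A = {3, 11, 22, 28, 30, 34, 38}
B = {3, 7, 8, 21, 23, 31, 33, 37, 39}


Set A = {3, 11, 22, 28, 30, 34, 38}
Set B = {3, 7, 8, 21, 23, 31, 33, 37, 39}
A ∪ B includes all elements in either set.
Elements from A: {3, 11, 22, 28, 30, 34, 38}
Elements from B not already included: {7, 8, 21, 23, 31, 33, 37, 39}
A ∪ B = {3, 7, 8, 11, 21, 22, 23, 28, 30, 31, 33, 34, 37, 38, 39}

{3, 7, 8, 11, 21, 22, 23, 28, 30, 31, 33, 34, 37, 38, 39}


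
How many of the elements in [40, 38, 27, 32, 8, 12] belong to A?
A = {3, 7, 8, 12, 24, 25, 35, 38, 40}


Set A = {3, 7, 8, 12, 24, 25, 35, 38, 40}
Candidates: [40, 38, 27, 32, 8, 12]
Check each candidate:
40 ∈ A, 38 ∈ A, 27 ∉ A, 32 ∉ A, 8 ∈ A, 12 ∈ A
Count of candidates in A: 4

4


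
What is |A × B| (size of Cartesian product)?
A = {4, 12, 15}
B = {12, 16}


Set A = {4, 12, 15} has 3 elements.
Set B = {12, 16} has 2 elements.
|A × B| = |A| × |B| = 3 × 2 = 6

6


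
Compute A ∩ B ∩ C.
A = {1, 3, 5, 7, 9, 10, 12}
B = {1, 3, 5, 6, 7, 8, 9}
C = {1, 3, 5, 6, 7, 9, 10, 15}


Set A = {1, 3, 5, 7, 9, 10, 12}
Set B = {1, 3, 5, 6, 7, 8, 9}
Set C = {1, 3, 5, 6, 7, 9, 10, 15}
First, A ∩ B = {1, 3, 5, 7, 9}
Then, (A ∩ B) ∩ C = {1, 3, 5, 7, 9}

{1, 3, 5, 7, 9}


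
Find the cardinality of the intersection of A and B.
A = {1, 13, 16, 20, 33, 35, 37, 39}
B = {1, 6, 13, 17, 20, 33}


Set A = {1, 13, 16, 20, 33, 35, 37, 39}
Set B = {1, 6, 13, 17, 20, 33}
A ∩ B = {1, 13, 20, 33}
|A ∩ B| = 4

4


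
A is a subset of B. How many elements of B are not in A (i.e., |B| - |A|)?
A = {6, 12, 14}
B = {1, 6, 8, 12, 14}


Set A = {6, 12, 14}, |A| = 3
Set B = {1, 6, 8, 12, 14}, |B| = 5
Since A ⊆ B: B \ A = {1, 8}
|B| - |A| = 5 - 3 = 2

2


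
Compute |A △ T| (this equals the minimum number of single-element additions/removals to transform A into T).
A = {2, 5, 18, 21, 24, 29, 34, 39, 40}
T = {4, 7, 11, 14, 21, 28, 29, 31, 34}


Set A = {2, 5, 18, 21, 24, 29, 34, 39, 40}
Set T = {4, 7, 11, 14, 21, 28, 29, 31, 34}
Elements to remove from A (in A, not in T): {2, 5, 18, 24, 39, 40} → 6 removals
Elements to add to A (in T, not in A): {4, 7, 11, 14, 28, 31} → 6 additions
Total edits = 6 + 6 = 12

12


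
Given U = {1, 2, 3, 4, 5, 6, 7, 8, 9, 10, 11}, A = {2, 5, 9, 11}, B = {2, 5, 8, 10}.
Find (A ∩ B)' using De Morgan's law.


U = {1, 2, 3, 4, 5, 6, 7, 8, 9, 10, 11}
A = {2, 5, 9, 11}, B = {2, 5, 8, 10}
A ∩ B = {2, 5}
(A ∩ B)' = U \ (A ∩ B) = {1, 3, 4, 6, 7, 8, 9, 10, 11}
Verification via A' ∪ B': A' = {1, 3, 4, 6, 7, 8, 10}, B' = {1, 3, 4, 6, 7, 9, 11}
A' ∪ B' = {1, 3, 4, 6, 7, 8, 9, 10, 11} ✓

{1, 3, 4, 6, 7, 8, 9, 10, 11}


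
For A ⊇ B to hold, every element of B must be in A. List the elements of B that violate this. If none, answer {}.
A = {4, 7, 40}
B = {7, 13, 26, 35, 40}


Set A = {4, 7, 40}
Set B = {7, 13, 26, 35, 40}
Check each element of B against A:
7 ∈ A, 13 ∉ A (include), 26 ∉ A (include), 35 ∉ A (include), 40 ∈ A
Elements of B not in A: {13, 26, 35}

{13, 26, 35}


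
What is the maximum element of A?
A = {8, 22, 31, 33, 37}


Set A = {8, 22, 31, 33, 37}
Elements in ascending order: 8, 22, 31, 33, 37
The largest element is 37.

37


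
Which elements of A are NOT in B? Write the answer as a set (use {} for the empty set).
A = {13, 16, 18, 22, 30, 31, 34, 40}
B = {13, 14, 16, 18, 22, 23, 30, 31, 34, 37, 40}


Set A = {13, 16, 18, 22, 30, 31, 34, 40}
Set B = {13, 14, 16, 18, 22, 23, 30, 31, 34, 37, 40}
Check each element of A against B:
13 ∈ B, 16 ∈ B, 18 ∈ B, 22 ∈ B, 30 ∈ B, 31 ∈ B, 34 ∈ B, 40 ∈ B
Elements of A not in B: {}

{}


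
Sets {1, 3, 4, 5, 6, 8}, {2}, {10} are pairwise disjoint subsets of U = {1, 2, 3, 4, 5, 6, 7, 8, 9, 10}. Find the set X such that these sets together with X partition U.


U = {1, 2, 3, 4, 5, 6, 7, 8, 9, 10}
Shown blocks: {1, 3, 4, 5, 6, 8}, {2}, {10}
A partition's blocks are pairwise disjoint and cover U, so the missing block = U \ (union of shown blocks).
Union of shown blocks: {1, 2, 3, 4, 5, 6, 8, 10}
Missing block = U \ (union) = {7, 9}

{7, 9}


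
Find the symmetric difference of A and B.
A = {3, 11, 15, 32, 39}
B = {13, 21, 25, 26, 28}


Set A = {3, 11, 15, 32, 39}
Set B = {13, 21, 25, 26, 28}
A △ B = (A \ B) ∪ (B \ A)
Elements in A but not B: {3, 11, 15, 32, 39}
Elements in B but not A: {13, 21, 25, 26, 28}
A △ B = {3, 11, 13, 15, 21, 25, 26, 28, 32, 39}

{3, 11, 13, 15, 21, 25, 26, 28, 32, 39}


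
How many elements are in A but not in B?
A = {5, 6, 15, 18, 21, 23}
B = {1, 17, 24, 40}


Set A = {5, 6, 15, 18, 21, 23}
Set B = {1, 17, 24, 40}
A \ B = {5, 6, 15, 18, 21, 23}
|A \ B| = 6

6


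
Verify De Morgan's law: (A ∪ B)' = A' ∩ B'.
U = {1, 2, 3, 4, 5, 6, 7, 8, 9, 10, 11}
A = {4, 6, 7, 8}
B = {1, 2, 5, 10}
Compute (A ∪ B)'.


U = {1, 2, 3, 4, 5, 6, 7, 8, 9, 10, 11}
A = {4, 6, 7, 8}, B = {1, 2, 5, 10}
A ∪ B = {1, 2, 4, 5, 6, 7, 8, 10}
(A ∪ B)' = U \ (A ∪ B) = {3, 9, 11}
Verification via A' ∩ B': A' = {1, 2, 3, 5, 9, 10, 11}, B' = {3, 4, 6, 7, 8, 9, 11}
A' ∩ B' = {3, 9, 11} ✓

{3, 9, 11}


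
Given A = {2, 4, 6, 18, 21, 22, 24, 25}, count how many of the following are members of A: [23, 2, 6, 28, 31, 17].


Set A = {2, 4, 6, 18, 21, 22, 24, 25}
Candidates: [23, 2, 6, 28, 31, 17]
Check each candidate:
23 ∉ A, 2 ∈ A, 6 ∈ A, 28 ∉ A, 31 ∉ A, 17 ∉ A
Count of candidates in A: 2

2


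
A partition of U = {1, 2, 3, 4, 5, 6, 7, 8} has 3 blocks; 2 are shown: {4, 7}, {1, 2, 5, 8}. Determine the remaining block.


U = {1, 2, 3, 4, 5, 6, 7, 8}
Shown blocks: {4, 7}, {1, 2, 5, 8}
A partition's blocks are pairwise disjoint and cover U, so the missing block = U \ (union of shown blocks).
Union of shown blocks: {1, 2, 4, 5, 7, 8}
Missing block = U \ (union) = {3, 6}

{3, 6}


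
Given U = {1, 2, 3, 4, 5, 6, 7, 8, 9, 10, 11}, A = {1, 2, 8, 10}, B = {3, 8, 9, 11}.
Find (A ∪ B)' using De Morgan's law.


U = {1, 2, 3, 4, 5, 6, 7, 8, 9, 10, 11}
A = {1, 2, 8, 10}, B = {3, 8, 9, 11}
A ∪ B = {1, 2, 3, 8, 9, 10, 11}
(A ∪ B)' = U \ (A ∪ B) = {4, 5, 6, 7}
Verification via A' ∩ B': A' = {3, 4, 5, 6, 7, 9, 11}, B' = {1, 2, 4, 5, 6, 7, 10}
A' ∩ B' = {4, 5, 6, 7} ✓

{4, 5, 6, 7}


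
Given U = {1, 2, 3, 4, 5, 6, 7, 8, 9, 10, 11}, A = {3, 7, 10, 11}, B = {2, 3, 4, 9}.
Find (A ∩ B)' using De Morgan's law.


U = {1, 2, 3, 4, 5, 6, 7, 8, 9, 10, 11}
A = {3, 7, 10, 11}, B = {2, 3, 4, 9}
A ∩ B = {3}
(A ∩ B)' = U \ (A ∩ B) = {1, 2, 4, 5, 6, 7, 8, 9, 10, 11}
Verification via A' ∪ B': A' = {1, 2, 4, 5, 6, 8, 9}, B' = {1, 5, 6, 7, 8, 10, 11}
A' ∪ B' = {1, 2, 4, 5, 6, 7, 8, 9, 10, 11} ✓

{1, 2, 4, 5, 6, 7, 8, 9, 10, 11}


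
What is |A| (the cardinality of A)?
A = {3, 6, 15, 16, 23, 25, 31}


Set A = {3, 6, 15, 16, 23, 25, 31}
Listing elements: 3, 6, 15, 16, 23, 25, 31
Counting: 7 elements
|A| = 7

7


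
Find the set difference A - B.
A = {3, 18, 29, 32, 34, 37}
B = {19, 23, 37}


Set A = {3, 18, 29, 32, 34, 37}
Set B = {19, 23, 37}
A \ B includes elements in A that are not in B.
Check each element of A:
3 (not in B, keep), 18 (not in B, keep), 29 (not in B, keep), 32 (not in B, keep), 34 (not in B, keep), 37 (in B, remove)
A \ B = {3, 18, 29, 32, 34}

{3, 18, 29, 32, 34}


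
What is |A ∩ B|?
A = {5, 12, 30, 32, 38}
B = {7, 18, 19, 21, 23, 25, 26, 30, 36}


Set A = {5, 12, 30, 32, 38}
Set B = {7, 18, 19, 21, 23, 25, 26, 30, 36}
A ∩ B = {30}
|A ∩ B| = 1

1


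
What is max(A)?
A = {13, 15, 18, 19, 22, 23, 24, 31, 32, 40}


Set A = {13, 15, 18, 19, 22, 23, 24, 31, 32, 40}
Elements in ascending order: 13, 15, 18, 19, 22, 23, 24, 31, 32, 40
The largest element is 40.

40


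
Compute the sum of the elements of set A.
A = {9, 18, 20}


Set A = {9, 18, 20}
Sum = 9 + 18 + 20 = 47

47


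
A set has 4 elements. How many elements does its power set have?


The set has 4 elements.
The power set contains all possible subsets.
|P(A)| = 2^|A| = 2^4 = 16

16


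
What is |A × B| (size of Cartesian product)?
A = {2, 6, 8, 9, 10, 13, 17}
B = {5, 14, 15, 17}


Set A = {2, 6, 8, 9, 10, 13, 17} has 7 elements.
Set B = {5, 14, 15, 17} has 4 elements.
|A × B| = |A| × |B| = 7 × 4 = 28

28


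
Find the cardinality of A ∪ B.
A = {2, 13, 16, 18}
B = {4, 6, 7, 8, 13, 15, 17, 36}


Set A = {2, 13, 16, 18}, |A| = 4
Set B = {4, 6, 7, 8, 13, 15, 17, 36}, |B| = 8
A ∩ B = {13}, |A ∩ B| = 1
|A ∪ B| = |A| + |B| - |A ∩ B| = 4 + 8 - 1 = 11

11


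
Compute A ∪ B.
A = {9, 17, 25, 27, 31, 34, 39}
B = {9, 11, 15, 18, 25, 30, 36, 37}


Set A = {9, 17, 25, 27, 31, 34, 39}
Set B = {9, 11, 15, 18, 25, 30, 36, 37}
A ∪ B includes all elements in either set.
Elements from A: {9, 17, 25, 27, 31, 34, 39}
Elements from B not already included: {11, 15, 18, 30, 36, 37}
A ∪ B = {9, 11, 15, 17, 18, 25, 27, 30, 31, 34, 36, 37, 39}

{9, 11, 15, 17, 18, 25, 27, 30, 31, 34, 36, 37, 39}


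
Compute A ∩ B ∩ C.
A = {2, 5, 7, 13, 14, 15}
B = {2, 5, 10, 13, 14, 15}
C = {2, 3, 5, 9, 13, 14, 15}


Set A = {2, 5, 7, 13, 14, 15}
Set B = {2, 5, 10, 13, 14, 15}
Set C = {2, 3, 5, 9, 13, 14, 15}
First, A ∩ B = {2, 5, 13, 14, 15}
Then, (A ∩ B) ∩ C = {2, 5, 13, 14, 15}

{2, 5, 13, 14, 15}


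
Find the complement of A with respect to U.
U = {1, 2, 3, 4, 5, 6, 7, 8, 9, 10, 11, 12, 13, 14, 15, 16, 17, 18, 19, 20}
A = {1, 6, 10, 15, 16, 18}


Universal set U = {1, 2, 3, 4, 5, 6, 7, 8, 9, 10, 11, 12, 13, 14, 15, 16, 17, 18, 19, 20}
Set A = {1, 6, 10, 15, 16, 18}
A' = U \ A = elements in U but not in A
Checking each element of U:
1 (in A, exclude), 2 (not in A, include), 3 (not in A, include), 4 (not in A, include), 5 (not in A, include), 6 (in A, exclude), 7 (not in A, include), 8 (not in A, include), 9 (not in A, include), 10 (in A, exclude), 11 (not in A, include), 12 (not in A, include), 13 (not in A, include), 14 (not in A, include), 15 (in A, exclude), 16 (in A, exclude), 17 (not in A, include), 18 (in A, exclude), 19 (not in A, include), 20 (not in A, include)
A' = {2, 3, 4, 5, 7, 8, 9, 11, 12, 13, 14, 17, 19, 20}

{2, 3, 4, 5, 7, 8, 9, 11, 12, 13, 14, 17, 19, 20}


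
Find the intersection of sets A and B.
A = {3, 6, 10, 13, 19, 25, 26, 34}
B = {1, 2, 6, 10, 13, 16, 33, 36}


Set A = {3, 6, 10, 13, 19, 25, 26, 34}
Set B = {1, 2, 6, 10, 13, 16, 33, 36}
A ∩ B includes only elements in both sets.
Check each element of A against B:
3 ✗, 6 ✓, 10 ✓, 13 ✓, 19 ✗, 25 ✗, 26 ✗, 34 ✗
A ∩ B = {6, 10, 13}

{6, 10, 13}


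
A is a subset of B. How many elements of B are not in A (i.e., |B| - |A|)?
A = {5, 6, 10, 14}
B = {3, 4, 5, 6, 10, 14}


Set A = {5, 6, 10, 14}, |A| = 4
Set B = {3, 4, 5, 6, 10, 14}, |B| = 6
Since A ⊆ B: B \ A = {3, 4}
|B| - |A| = 6 - 4 = 2

2


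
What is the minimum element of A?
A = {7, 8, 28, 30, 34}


Set A = {7, 8, 28, 30, 34}
Elements in ascending order: 7, 8, 28, 30, 34
The smallest element is 7.

7


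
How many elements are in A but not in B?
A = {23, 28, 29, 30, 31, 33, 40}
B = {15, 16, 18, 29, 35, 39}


Set A = {23, 28, 29, 30, 31, 33, 40}
Set B = {15, 16, 18, 29, 35, 39}
A \ B = {23, 28, 30, 31, 33, 40}
|A \ B| = 6

6


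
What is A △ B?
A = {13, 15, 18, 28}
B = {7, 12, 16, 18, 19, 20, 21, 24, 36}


Set A = {13, 15, 18, 28}
Set B = {7, 12, 16, 18, 19, 20, 21, 24, 36}
A △ B = (A \ B) ∪ (B \ A)
Elements in A but not B: {13, 15, 28}
Elements in B but not A: {7, 12, 16, 19, 20, 21, 24, 36}
A △ B = {7, 12, 13, 15, 16, 19, 20, 21, 24, 28, 36}

{7, 12, 13, 15, 16, 19, 20, 21, 24, 28, 36}


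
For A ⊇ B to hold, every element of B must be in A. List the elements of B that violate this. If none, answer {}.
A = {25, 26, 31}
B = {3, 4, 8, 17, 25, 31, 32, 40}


Set A = {25, 26, 31}
Set B = {3, 4, 8, 17, 25, 31, 32, 40}
Check each element of B against A:
3 ∉ A (include), 4 ∉ A (include), 8 ∉ A (include), 17 ∉ A (include), 25 ∈ A, 31 ∈ A, 32 ∉ A (include), 40 ∉ A (include)
Elements of B not in A: {3, 4, 8, 17, 32, 40}

{3, 4, 8, 17, 32, 40}


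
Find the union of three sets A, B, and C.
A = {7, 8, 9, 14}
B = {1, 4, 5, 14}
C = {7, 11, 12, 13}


Set A = {7, 8, 9, 14}
Set B = {1, 4, 5, 14}
Set C = {7, 11, 12, 13}
First, A ∪ B = {1, 4, 5, 7, 8, 9, 14}
Then, (A ∪ B) ∪ C = {1, 4, 5, 7, 8, 9, 11, 12, 13, 14}

{1, 4, 5, 7, 8, 9, 11, 12, 13, 14}


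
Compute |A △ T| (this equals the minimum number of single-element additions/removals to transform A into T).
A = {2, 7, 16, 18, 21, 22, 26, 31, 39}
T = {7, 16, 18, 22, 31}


Set A = {2, 7, 16, 18, 21, 22, 26, 31, 39}
Set T = {7, 16, 18, 22, 31}
Elements to remove from A (in A, not in T): {2, 21, 26, 39} → 4 removals
Elements to add to A (in T, not in A): {} → 0 additions
Total edits = 4 + 0 = 4

4


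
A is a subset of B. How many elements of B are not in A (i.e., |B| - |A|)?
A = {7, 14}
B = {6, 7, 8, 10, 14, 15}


Set A = {7, 14}, |A| = 2
Set B = {6, 7, 8, 10, 14, 15}, |B| = 6
Since A ⊆ B: B \ A = {6, 8, 10, 15}
|B| - |A| = 6 - 2 = 4

4


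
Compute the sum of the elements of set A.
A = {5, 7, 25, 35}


Set A = {5, 7, 25, 35}
Sum = 5 + 7 + 25 + 35 = 72

72


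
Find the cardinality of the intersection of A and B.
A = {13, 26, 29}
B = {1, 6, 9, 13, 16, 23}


Set A = {13, 26, 29}
Set B = {1, 6, 9, 13, 16, 23}
A ∩ B = {13}
|A ∩ B| = 1

1


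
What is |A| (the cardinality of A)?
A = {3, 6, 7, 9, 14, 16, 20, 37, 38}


Set A = {3, 6, 7, 9, 14, 16, 20, 37, 38}
Listing elements: 3, 6, 7, 9, 14, 16, 20, 37, 38
Counting: 9 elements
|A| = 9

9


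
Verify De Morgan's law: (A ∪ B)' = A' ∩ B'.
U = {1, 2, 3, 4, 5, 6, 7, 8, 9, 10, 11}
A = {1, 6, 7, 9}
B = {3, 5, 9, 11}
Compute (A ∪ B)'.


U = {1, 2, 3, 4, 5, 6, 7, 8, 9, 10, 11}
A = {1, 6, 7, 9}, B = {3, 5, 9, 11}
A ∪ B = {1, 3, 5, 6, 7, 9, 11}
(A ∪ B)' = U \ (A ∪ B) = {2, 4, 8, 10}
Verification via A' ∩ B': A' = {2, 3, 4, 5, 8, 10, 11}, B' = {1, 2, 4, 6, 7, 8, 10}
A' ∩ B' = {2, 4, 8, 10} ✓

{2, 4, 8, 10}


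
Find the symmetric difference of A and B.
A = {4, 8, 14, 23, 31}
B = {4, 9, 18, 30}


Set A = {4, 8, 14, 23, 31}
Set B = {4, 9, 18, 30}
A △ B = (A \ B) ∪ (B \ A)
Elements in A but not B: {8, 14, 23, 31}
Elements in B but not A: {9, 18, 30}
A △ B = {8, 9, 14, 18, 23, 30, 31}

{8, 9, 14, 18, 23, 30, 31}


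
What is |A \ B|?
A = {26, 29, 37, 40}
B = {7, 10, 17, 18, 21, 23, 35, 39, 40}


Set A = {26, 29, 37, 40}
Set B = {7, 10, 17, 18, 21, 23, 35, 39, 40}
A \ B = {26, 29, 37}
|A \ B| = 3

3


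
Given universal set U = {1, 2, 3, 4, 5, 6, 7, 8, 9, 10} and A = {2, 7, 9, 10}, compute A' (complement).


Universal set U = {1, 2, 3, 4, 5, 6, 7, 8, 9, 10}
Set A = {2, 7, 9, 10}
A' = U \ A = elements in U but not in A
Checking each element of U:
1 (not in A, include), 2 (in A, exclude), 3 (not in A, include), 4 (not in A, include), 5 (not in A, include), 6 (not in A, include), 7 (in A, exclude), 8 (not in A, include), 9 (in A, exclude), 10 (in A, exclude)
A' = {1, 3, 4, 5, 6, 8}

{1, 3, 4, 5, 6, 8}


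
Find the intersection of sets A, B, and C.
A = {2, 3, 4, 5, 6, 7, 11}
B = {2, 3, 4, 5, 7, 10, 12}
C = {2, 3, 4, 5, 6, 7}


Set A = {2, 3, 4, 5, 6, 7, 11}
Set B = {2, 3, 4, 5, 7, 10, 12}
Set C = {2, 3, 4, 5, 6, 7}
First, A ∩ B = {2, 3, 4, 5, 7}
Then, (A ∩ B) ∩ C = {2, 3, 4, 5, 7}

{2, 3, 4, 5, 7}


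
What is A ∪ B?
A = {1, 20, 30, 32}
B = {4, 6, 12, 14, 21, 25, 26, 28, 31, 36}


Set A = {1, 20, 30, 32}
Set B = {4, 6, 12, 14, 21, 25, 26, 28, 31, 36}
A ∪ B includes all elements in either set.
Elements from A: {1, 20, 30, 32}
Elements from B not already included: {4, 6, 12, 14, 21, 25, 26, 28, 31, 36}
A ∪ B = {1, 4, 6, 12, 14, 20, 21, 25, 26, 28, 30, 31, 32, 36}

{1, 4, 6, 12, 14, 20, 21, 25, 26, 28, 30, 31, 32, 36}


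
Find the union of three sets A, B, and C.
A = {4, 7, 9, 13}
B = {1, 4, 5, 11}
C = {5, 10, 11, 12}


Set A = {4, 7, 9, 13}
Set B = {1, 4, 5, 11}
Set C = {5, 10, 11, 12}
First, A ∪ B = {1, 4, 5, 7, 9, 11, 13}
Then, (A ∪ B) ∪ C = {1, 4, 5, 7, 9, 10, 11, 12, 13}

{1, 4, 5, 7, 9, 10, 11, 12, 13}


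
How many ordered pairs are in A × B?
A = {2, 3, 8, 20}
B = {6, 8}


Set A = {2, 3, 8, 20} has 4 elements.
Set B = {6, 8} has 2 elements.
|A × B| = |A| × |B| = 4 × 2 = 8

8


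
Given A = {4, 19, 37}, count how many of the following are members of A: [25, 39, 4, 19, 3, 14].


Set A = {4, 19, 37}
Candidates: [25, 39, 4, 19, 3, 14]
Check each candidate:
25 ∉ A, 39 ∉ A, 4 ∈ A, 19 ∈ A, 3 ∉ A, 14 ∉ A
Count of candidates in A: 2

2


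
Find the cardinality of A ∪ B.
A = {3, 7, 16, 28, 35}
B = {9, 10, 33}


Set A = {3, 7, 16, 28, 35}, |A| = 5
Set B = {9, 10, 33}, |B| = 3
A ∩ B = {}, |A ∩ B| = 0
|A ∪ B| = |A| + |B| - |A ∩ B| = 5 + 3 - 0 = 8

8


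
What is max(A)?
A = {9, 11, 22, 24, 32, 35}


Set A = {9, 11, 22, 24, 32, 35}
Elements in ascending order: 9, 11, 22, 24, 32, 35
The largest element is 35.

35


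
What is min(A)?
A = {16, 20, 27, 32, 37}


Set A = {16, 20, 27, 32, 37}
Elements in ascending order: 16, 20, 27, 32, 37
The smallest element is 16.

16


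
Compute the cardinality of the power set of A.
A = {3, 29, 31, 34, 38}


Set A = {3, 29, 31, 34, 38}
|A| = 5
The power set P(A) contains all subsets of A.
|P(A)| = 2^|A| = 2^5 = 32

32


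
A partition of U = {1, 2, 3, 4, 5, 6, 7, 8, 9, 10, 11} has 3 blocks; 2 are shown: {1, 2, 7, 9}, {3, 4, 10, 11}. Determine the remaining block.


U = {1, 2, 3, 4, 5, 6, 7, 8, 9, 10, 11}
Shown blocks: {1, 2, 7, 9}, {3, 4, 10, 11}
A partition's blocks are pairwise disjoint and cover U, so the missing block = U \ (union of shown blocks).
Union of shown blocks: {1, 2, 3, 4, 7, 9, 10, 11}
Missing block = U \ (union) = {5, 6, 8}

{5, 6, 8}


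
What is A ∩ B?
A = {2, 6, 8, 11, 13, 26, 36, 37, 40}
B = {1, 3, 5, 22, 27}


Set A = {2, 6, 8, 11, 13, 26, 36, 37, 40}
Set B = {1, 3, 5, 22, 27}
A ∩ B includes only elements in both sets.
Check each element of A against B:
2 ✗, 6 ✗, 8 ✗, 11 ✗, 13 ✗, 26 ✗, 36 ✗, 37 ✗, 40 ✗
A ∩ B = {}

{}


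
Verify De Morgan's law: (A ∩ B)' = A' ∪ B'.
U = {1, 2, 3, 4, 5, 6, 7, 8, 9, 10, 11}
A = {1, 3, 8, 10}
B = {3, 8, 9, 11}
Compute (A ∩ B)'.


U = {1, 2, 3, 4, 5, 6, 7, 8, 9, 10, 11}
A = {1, 3, 8, 10}, B = {3, 8, 9, 11}
A ∩ B = {3, 8}
(A ∩ B)' = U \ (A ∩ B) = {1, 2, 4, 5, 6, 7, 9, 10, 11}
Verification via A' ∪ B': A' = {2, 4, 5, 6, 7, 9, 11}, B' = {1, 2, 4, 5, 6, 7, 10}
A' ∪ B' = {1, 2, 4, 5, 6, 7, 9, 10, 11} ✓

{1, 2, 4, 5, 6, 7, 9, 10, 11}


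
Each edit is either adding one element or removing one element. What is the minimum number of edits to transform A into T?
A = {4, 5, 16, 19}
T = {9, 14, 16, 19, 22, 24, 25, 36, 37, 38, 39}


Set A = {4, 5, 16, 19}
Set T = {9, 14, 16, 19, 22, 24, 25, 36, 37, 38, 39}
Elements to remove from A (in A, not in T): {4, 5} → 2 removals
Elements to add to A (in T, not in A): {9, 14, 22, 24, 25, 36, 37, 38, 39} → 9 additions
Total edits = 2 + 9 = 11

11


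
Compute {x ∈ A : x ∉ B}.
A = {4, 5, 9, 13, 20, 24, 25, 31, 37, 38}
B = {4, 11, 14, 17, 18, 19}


Set A = {4, 5, 9, 13, 20, 24, 25, 31, 37, 38}
Set B = {4, 11, 14, 17, 18, 19}
Check each element of A against B:
4 ∈ B, 5 ∉ B (include), 9 ∉ B (include), 13 ∉ B (include), 20 ∉ B (include), 24 ∉ B (include), 25 ∉ B (include), 31 ∉ B (include), 37 ∉ B (include), 38 ∉ B (include)
Elements of A not in B: {5, 9, 13, 20, 24, 25, 31, 37, 38}

{5, 9, 13, 20, 24, 25, 31, 37, 38}


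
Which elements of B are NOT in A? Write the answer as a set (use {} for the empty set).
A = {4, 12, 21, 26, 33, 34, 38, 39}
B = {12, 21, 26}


Set A = {4, 12, 21, 26, 33, 34, 38, 39}
Set B = {12, 21, 26}
Check each element of B against A:
12 ∈ A, 21 ∈ A, 26 ∈ A
Elements of B not in A: {}

{}


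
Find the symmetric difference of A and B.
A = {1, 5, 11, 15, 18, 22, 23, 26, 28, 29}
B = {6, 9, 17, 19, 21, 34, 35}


Set A = {1, 5, 11, 15, 18, 22, 23, 26, 28, 29}
Set B = {6, 9, 17, 19, 21, 34, 35}
A △ B = (A \ B) ∪ (B \ A)
Elements in A but not B: {1, 5, 11, 15, 18, 22, 23, 26, 28, 29}
Elements in B but not A: {6, 9, 17, 19, 21, 34, 35}
A △ B = {1, 5, 6, 9, 11, 15, 17, 18, 19, 21, 22, 23, 26, 28, 29, 34, 35}

{1, 5, 6, 9, 11, 15, 17, 18, 19, 21, 22, 23, 26, 28, 29, 34, 35}


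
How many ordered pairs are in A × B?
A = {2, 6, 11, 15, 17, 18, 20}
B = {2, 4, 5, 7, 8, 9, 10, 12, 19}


Set A = {2, 6, 11, 15, 17, 18, 20} has 7 elements.
Set B = {2, 4, 5, 7, 8, 9, 10, 12, 19} has 9 elements.
|A × B| = |A| × |B| = 7 × 9 = 63

63


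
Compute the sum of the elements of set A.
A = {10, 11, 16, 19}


Set A = {10, 11, 16, 19}
Sum = 10 + 11 + 16 + 19 = 56

56


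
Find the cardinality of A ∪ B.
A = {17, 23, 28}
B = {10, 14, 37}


Set A = {17, 23, 28}, |A| = 3
Set B = {10, 14, 37}, |B| = 3
A ∩ B = {}, |A ∩ B| = 0
|A ∪ B| = |A| + |B| - |A ∩ B| = 3 + 3 - 0 = 6

6


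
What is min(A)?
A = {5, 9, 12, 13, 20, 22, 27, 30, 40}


Set A = {5, 9, 12, 13, 20, 22, 27, 30, 40}
Elements in ascending order: 5, 9, 12, 13, 20, 22, 27, 30, 40
The smallest element is 5.

5


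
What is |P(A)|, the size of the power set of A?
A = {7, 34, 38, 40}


Set A = {7, 34, 38, 40}
|A| = 4
The power set P(A) contains all subsets of A.
|P(A)| = 2^|A| = 2^4 = 16

16


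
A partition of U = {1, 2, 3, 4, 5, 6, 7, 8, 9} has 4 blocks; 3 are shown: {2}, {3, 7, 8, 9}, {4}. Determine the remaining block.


U = {1, 2, 3, 4, 5, 6, 7, 8, 9}
Shown blocks: {2}, {3, 7, 8, 9}, {4}
A partition's blocks are pairwise disjoint and cover U, so the missing block = U \ (union of shown blocks).
Union of shown blocks: {2, 3, 4, 7, 8, 9}
Missing block = U \ (union) = {1, 5, 6}

{1, 5, 6}


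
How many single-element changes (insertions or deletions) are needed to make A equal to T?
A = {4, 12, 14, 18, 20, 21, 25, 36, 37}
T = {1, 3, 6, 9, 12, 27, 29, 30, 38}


Set A = {4, 12, 14, 18, 20, 21, 25, 36, 37}
Set T = {1, 3, 6, 9, 12, 27, 29, 30, 38}
Elements to remove from A (in A, not in T): {4, 14, 18, 20, 21, 25, 36, 37} → 8 removals
Elements to add to A (in T, not in A): {1, 3, 6, 9, 27, 29, 30, 38} → 8 additions
Total edits = 8 + 8 = 16

16


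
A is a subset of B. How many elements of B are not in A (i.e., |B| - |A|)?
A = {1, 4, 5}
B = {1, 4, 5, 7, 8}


Set A = {1, 4, 5}, |A| = 3
Set B = {1, 4, 5, 7, 8}, |B| = 5
Since A ⊆ B: B \ A = {7, 8}
|B| - |A| = 5 - 3 = 2

2


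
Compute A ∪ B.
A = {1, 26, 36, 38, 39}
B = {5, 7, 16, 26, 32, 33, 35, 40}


Set A = {1, 26, 36, 38, 39}
Set B = {5, 7, 16, 26, 32, 33, 35, 40}
A ∪ B includes all elements in either set.
Elements from A: {1, 26, 36, 38, 39}
Elements from B not already included: {5, 7, 16, 32, 33, 35, 40}
A ∪ B = {1, 5, 7, 16, 26, 32, 33, 35, 36, 38, 39, 40}

{1, 5, 7, 16, 26, 32, 33, 35, 36, 38, 39, 40}


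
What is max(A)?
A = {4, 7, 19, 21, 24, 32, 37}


Set A = {4, 7, 19, 21, 24, 32, 37}
Elements in ascending order: 4, 7, 19, 21, 24, 32, 37
The largest element is 37.

37


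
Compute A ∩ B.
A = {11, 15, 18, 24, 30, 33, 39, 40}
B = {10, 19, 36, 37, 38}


Set A = {11, 15, 18, 24, 30, 33, 39, 40}
Set B = {10, 19, 36, 37, 38}
A ∩ B includes only elements in both sets.
Check each element of A against B:
11 ✗, 15 ✗, 18 ✗, 24 ✗, 30 ✗, 33 ✗, 39 ✗, 40 ✗
A ∩ B = {}

{}


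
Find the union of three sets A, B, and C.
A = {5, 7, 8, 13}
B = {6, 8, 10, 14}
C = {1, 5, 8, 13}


Set A = {5, 7, 8, 13}
Set B = {6, 8, 10, 14}
Set C = {1, 5, 8, 13}
First, A ∪ B = {5, 6, 7, 8, 10, 13, 14}
Then, (A ∪ B) ∪ C = {1, 5, 6, 7, 8, 10, 13, 14}

{1, 5, 6, 7, 8, 10, 13, 14}


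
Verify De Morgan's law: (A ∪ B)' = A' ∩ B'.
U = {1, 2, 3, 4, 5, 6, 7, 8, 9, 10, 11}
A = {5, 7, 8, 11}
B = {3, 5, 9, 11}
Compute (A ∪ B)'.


U = {1, 2, 3, 4, 5, 6, 7, 8, 9, 10, 11}
A = {5, 7, 8, 11}, B = {3, 5, 9, 11}
A ∪ B = {3, 5, 7, 8, 9, 11}
(A ∪ B)' = U \ (A ∪ B) = {1, 2, 4, 6, 10}
Verification via A' ∩ B': A' = {1, 2, 3, 4, 6, 9, 10}, B' = {1, 2, 4, 6, 7, 8, 10}
A' ∩ B' = {1, 2, 4, 6, 10} ✓

{1, 2, 4, 6, 10}


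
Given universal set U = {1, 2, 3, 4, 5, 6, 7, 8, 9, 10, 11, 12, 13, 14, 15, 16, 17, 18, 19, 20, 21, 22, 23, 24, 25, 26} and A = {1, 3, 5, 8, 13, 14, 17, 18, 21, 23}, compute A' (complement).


Universal set U = {1, 2, 3, 4, 5, 6, 7, 8, 9, 10, 11, 12, 13, 14, 15, 16, 17, 18, 19, 20, 21, 22, 23, 24, 25, 26}
Set A = {1, 3, 5, 8, 13, 14, 17, 18, 21, 23}
A' = U \ A = elements in U but not in A
Checking each element of U:
1 (in A, exclude), 2 (not in A, include), 3 (in A, exclude), 4 (not in A, include), 5 (in A, exclude), 6 (not in A, include), 7 (not in A, include), 8 (in A, exclude), 9 (not in A, include), 10 (not in A, include), 11 (not in A, include), 12 (not in A, include), 13 (in A, exclude), 14 (in A, exclude), 15 (not in A, include), 16 (not in A, include), 17 (in A, exclude), 18 (in A, exclude), 19 (not in A, include), 20 (not in A, include), 21 (in A, exclude), 22 (not in A, include), 23 (in A, exclude), 24 (not in A, include), 25 (not in A, include), 26 (not in A, include)
A' = {2, 4, 6, 7, 9, 10, 11, 12, 15, 16, 19, 20, 22, 24, 25, 26}

{2, 4, 6, 7, 9, 10, 11, 12, 15, 16, 19, 20, 22, 24, 25, 26}
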